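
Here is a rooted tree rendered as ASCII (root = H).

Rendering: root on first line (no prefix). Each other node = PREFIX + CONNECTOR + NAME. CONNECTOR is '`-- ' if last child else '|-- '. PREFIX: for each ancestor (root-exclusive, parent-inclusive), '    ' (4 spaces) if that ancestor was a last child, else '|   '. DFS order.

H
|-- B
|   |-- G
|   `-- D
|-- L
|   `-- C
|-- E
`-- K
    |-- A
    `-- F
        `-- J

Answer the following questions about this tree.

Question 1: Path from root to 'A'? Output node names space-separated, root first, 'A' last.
Walk down from root: H -> K -> A

Answer: H K A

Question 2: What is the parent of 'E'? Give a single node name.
Answer: H

Derivation:
Scan adjacency: E appears as child of H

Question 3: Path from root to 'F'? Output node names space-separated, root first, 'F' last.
Answer: H K F

Derivation:
Walk down from root: H -> K -> F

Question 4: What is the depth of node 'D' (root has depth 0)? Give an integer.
Path from root to D: H -> B -> D
Depth = number of edges = 2

Answer: 2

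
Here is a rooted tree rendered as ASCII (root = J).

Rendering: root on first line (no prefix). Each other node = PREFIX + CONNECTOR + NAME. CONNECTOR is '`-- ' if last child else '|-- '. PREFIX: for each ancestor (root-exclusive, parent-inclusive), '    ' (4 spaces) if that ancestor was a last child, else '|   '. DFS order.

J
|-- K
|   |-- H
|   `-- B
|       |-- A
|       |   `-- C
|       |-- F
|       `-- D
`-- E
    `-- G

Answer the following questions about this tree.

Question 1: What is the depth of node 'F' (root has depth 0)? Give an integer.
Path from root to F: J -> K -> B -> F
Depth = number of edges = 3

Answer: 3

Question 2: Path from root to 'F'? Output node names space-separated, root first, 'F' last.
Answer: J K B F

Derivation:
Walk down from root: J -> K -> B -> F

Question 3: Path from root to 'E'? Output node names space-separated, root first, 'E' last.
Walk down from root: J -> E

Answer: J E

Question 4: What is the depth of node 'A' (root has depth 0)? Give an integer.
Path from root to A: J -> K -> B -> A
Depth = number of edges = 3

Answer: 3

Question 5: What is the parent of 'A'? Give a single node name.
Answer: B

Derivation:
Scan adjacency: A appears as child of B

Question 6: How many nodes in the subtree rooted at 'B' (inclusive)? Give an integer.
Answer: 5

Derivation:
Subtree rooted at B contains: A, B, C, D, F
Count = 5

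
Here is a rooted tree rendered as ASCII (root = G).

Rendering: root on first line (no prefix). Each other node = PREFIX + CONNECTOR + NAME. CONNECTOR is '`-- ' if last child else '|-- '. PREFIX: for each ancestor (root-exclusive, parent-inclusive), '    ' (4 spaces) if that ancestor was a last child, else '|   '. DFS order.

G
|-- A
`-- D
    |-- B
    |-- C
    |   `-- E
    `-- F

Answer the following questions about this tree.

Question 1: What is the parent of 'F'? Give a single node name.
Scan adjacency: F appears as child of D

Answer: D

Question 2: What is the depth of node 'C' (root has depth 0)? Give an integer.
Answer: 2

Derivation:
Path from root to C: G -> D -> C
Depth = number of edges = 2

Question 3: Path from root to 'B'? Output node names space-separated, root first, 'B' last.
Walk down from root: G -> D -> B

Answer: G D B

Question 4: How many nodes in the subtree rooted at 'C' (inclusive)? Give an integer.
Answer: 2

Derivation:
Subtree rooted at C contains: C, E
Count = 2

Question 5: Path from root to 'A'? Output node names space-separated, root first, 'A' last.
Walk down from root: G -> A

Answer: G A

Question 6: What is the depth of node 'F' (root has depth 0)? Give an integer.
Path from root to F: G -> D -> F
Depth = number of edges = 2

Answer: 2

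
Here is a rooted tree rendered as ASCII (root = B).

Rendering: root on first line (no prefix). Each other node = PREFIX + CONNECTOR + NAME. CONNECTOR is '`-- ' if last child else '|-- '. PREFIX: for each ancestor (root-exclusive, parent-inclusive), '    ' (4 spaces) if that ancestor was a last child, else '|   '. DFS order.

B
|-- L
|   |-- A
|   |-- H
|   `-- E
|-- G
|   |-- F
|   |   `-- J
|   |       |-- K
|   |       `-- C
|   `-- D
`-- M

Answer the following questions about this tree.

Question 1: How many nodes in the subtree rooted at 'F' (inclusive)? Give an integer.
Subtree rooted at F contains: C, F, J, K
Count = 4

Answer: 4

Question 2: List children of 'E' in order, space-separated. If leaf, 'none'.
Answer: none

Derivation:
Node E's children (from adjacency): (leaf)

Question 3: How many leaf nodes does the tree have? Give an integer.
Answer: 7

Derivation:
Leaves (nodes with no children): A, C, D, E, H, K, M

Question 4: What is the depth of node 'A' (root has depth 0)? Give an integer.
Answer: 2

Derivation:
Path from root to A: B -> L -> A
Depth = number of edges = 2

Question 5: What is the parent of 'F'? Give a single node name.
Scan adjacency: F appears as child of G

Answer: G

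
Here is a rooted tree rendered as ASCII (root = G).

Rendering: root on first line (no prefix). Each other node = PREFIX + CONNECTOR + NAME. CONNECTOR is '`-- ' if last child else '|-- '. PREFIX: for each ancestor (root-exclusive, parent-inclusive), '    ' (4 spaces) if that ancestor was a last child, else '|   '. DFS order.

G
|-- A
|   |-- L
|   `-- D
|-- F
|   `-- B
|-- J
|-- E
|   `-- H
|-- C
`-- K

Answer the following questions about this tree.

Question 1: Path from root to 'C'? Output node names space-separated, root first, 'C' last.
Walk down from root: G -> C

Answer: G C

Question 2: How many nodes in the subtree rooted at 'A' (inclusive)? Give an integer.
Subtree rooted at A contains: A, D, L
Count = 3

Answer: 3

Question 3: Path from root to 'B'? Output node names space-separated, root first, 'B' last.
Answer: G F B

Derivation:
Walk down from root: G -> F -> B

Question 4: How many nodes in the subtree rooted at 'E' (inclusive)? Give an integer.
Subtree rooted at E contains: E, H
Count = 2

Answer: 2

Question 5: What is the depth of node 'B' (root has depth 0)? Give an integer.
Path from root to B: G -> F -> B
Depth = number of edges = 2

Answer: 2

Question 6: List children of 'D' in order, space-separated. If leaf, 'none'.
Answer: none

Derivation:
Node D's children (from adjacency): (leaf)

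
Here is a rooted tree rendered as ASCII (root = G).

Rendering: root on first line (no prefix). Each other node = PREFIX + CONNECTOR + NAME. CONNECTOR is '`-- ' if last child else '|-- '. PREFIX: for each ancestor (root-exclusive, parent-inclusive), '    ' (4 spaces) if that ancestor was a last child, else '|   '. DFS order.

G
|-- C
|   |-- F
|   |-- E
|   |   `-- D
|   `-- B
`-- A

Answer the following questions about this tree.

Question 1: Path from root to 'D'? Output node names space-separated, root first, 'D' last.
Walk down from root: G -> C -> E -> D

Answer: G C E D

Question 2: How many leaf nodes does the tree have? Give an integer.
Answer: 4

Derivation:
Leaves (nodes with no children): A, B, D, F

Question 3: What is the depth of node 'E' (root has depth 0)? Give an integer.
Path from root to E: G -> C -> E
Depth = number of edges = 2

Answer: 2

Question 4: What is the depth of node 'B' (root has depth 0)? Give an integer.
Path from root to B: G -> C -> B
Depth = number of edges = 2

Answer: 2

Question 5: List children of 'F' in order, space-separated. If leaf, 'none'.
Node F's children (from adjacency): (leaf)

Answer: none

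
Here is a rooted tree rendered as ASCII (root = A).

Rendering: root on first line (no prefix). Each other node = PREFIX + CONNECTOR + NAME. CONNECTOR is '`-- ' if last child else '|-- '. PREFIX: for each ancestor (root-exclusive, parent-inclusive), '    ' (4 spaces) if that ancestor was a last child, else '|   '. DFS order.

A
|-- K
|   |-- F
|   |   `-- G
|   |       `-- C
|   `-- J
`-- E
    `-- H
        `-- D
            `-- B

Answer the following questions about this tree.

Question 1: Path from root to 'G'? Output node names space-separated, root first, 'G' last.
Walk down from root: A -> K -> F -> G

Answer: A K F G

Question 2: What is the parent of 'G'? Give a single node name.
Scan adjacency: G appears as child of F

Answer: F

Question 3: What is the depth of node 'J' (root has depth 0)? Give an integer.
Answer: 2

Derivation:
Path from root to J: A -> K -> J
Depth = number of edges = 2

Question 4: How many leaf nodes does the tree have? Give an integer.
Leaves (nodes with no children): B, C, J

Answer: 3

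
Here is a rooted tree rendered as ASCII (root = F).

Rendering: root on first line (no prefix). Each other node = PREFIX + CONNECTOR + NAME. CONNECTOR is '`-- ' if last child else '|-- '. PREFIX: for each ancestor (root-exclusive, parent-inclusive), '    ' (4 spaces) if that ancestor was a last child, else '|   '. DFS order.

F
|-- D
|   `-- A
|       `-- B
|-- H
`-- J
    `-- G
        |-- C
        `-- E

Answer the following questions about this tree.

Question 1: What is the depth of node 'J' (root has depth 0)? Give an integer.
Path from root to J: F -> J
Depth = number of edges = 1

Answer: 1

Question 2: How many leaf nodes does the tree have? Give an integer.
Answer: 4

Derivation:
Leaves (nodes with no children): B, C, E, H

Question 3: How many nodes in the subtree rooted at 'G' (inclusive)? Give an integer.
Answer: 3

Derivation:
Subtree rooted at G contains: C, E, G
Count = 3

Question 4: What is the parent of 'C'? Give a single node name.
Answer: G

Derivation:
Scan adjacency: C appears as child of G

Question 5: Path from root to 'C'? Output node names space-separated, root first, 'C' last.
Walk down from root: F -> J -> G -> C

Answer: F J G C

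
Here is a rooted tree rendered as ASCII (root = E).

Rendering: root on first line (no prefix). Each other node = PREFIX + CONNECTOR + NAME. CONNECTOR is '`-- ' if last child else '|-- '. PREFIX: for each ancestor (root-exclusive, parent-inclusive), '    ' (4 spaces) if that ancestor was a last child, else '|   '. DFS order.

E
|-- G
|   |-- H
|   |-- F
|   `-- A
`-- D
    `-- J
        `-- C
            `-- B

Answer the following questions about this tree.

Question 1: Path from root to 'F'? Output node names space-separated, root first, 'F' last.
Answer: E G F

Derivation:
Walk down from root: E -> G -> F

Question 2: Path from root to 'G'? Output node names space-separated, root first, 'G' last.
Answer: E G

Derivation:
Walk down from root: E -> G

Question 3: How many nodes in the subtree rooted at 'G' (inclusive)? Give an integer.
Subtree rooted at G contains: A, F, G, H
Count = 4

Answer: 4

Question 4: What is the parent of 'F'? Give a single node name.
Answer: G

Derivation:
Scan adjacency: F appears as child of G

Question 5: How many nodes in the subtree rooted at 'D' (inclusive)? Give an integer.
Subtree rooted at D contains: B, C, D, J
Count = 4

Answer: 4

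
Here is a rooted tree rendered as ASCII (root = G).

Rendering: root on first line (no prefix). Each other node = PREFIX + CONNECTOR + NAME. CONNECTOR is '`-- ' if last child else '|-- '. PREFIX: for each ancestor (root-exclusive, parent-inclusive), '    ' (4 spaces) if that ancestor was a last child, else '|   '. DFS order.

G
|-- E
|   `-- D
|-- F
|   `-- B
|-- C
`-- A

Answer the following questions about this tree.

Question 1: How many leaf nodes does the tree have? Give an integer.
Answer: 4

Derivation:
Leaves (nodes with no children): A, B, C, D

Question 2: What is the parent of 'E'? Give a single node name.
Scan adjacency: E appears as child of G

Answer: G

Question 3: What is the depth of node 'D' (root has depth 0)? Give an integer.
Answer: 2

Derivation:
Path from root to D: G -> E -> D
Depth = number of edges = 2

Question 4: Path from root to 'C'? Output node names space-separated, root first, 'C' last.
Walk down from root: G -> C

Answer: G C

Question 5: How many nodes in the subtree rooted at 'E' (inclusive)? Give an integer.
Answer: 2

Derivation:
Subtree rooted at E contains: D, E
Count = 2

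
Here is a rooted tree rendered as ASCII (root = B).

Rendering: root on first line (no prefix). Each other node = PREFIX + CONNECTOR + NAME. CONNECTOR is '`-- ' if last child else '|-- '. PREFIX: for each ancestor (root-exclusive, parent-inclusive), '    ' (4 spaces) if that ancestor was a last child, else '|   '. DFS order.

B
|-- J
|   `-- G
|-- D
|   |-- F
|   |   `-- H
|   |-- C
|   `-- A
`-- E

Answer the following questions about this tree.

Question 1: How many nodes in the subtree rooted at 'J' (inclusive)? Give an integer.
Subtree rooted at J contains: G, J
Count = 2

Answer: 2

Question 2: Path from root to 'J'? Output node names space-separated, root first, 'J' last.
Walk down from root: B -> J

Answer: B J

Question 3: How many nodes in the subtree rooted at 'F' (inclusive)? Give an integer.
Subtree rooted at F contains: F, H
Count = 2

Answer: 2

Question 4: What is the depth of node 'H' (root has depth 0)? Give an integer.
Path from root to H: B -> D -> F -> H
Depth = number of edges = 3

Answer: 3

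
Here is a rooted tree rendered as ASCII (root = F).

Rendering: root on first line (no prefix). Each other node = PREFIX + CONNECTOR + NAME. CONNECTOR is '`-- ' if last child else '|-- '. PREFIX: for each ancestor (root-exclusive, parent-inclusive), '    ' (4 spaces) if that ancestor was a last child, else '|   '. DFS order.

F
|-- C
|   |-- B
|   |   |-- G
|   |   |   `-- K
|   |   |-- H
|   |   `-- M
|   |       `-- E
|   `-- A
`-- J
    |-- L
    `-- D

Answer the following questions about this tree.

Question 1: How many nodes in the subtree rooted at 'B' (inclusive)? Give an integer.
Subtree rooted at B contains: B, E, G, H, K, M
Count = 6

Answer: 6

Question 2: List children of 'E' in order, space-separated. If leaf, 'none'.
Answer: none

Derivation:
Node E's children (from adjacency): (leaf)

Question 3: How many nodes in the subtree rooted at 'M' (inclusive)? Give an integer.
Subtree rooted at M contains: E, M
Count = 2

Answer: 2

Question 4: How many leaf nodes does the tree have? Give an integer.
Answer: 6

Derivation:
Leaves (nodes with no children): A, D, E, H, K, L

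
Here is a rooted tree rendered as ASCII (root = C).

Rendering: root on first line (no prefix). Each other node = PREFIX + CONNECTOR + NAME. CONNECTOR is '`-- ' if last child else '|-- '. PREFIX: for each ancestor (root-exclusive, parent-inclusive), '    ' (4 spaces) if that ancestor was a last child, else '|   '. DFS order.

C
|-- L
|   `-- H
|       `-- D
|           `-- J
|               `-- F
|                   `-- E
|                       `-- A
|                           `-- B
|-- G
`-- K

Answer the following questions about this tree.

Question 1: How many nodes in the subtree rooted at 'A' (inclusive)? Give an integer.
Answer: 2

Derivation:
Subtree rooted at A contains: A, B
Count = 2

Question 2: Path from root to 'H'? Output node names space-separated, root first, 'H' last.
Answer: C L H

Derivation:
Walk down from root: C -> L -> H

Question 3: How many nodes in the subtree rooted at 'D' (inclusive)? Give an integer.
Answer: 6

Derivation:
Subtree rooted at D contains: A, B, D, E, F, J
Count = 6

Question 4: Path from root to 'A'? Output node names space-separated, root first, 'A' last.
Walk down from root: C -> L -> H -> D -> J -> F -> E -> A

Answer: C L H D J F E A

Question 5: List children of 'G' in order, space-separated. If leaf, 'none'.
Node G's children (from adjacency): (leaf)

Answer: none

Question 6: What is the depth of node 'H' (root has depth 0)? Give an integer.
Path from root to H: C -> L -> H
Depth = number of edges = 2

Answer: 2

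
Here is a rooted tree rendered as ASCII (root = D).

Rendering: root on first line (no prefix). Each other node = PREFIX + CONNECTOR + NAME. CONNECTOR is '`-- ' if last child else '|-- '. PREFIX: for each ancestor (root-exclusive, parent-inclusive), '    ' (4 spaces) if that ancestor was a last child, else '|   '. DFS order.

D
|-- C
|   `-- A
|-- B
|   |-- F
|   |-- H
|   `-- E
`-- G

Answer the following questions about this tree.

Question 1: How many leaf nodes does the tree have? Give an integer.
Leaves (nodes with no children): A, E, F, G, H

Answer: 5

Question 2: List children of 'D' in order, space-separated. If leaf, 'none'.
Answer: C B G

Derivation:
Node D's children (from adjacency): C, B, G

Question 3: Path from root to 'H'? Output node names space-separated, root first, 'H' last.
Walk down from root: D -> B -> H

Answer: D B H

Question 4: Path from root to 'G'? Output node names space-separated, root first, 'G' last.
Answer: D G

Derivation:
Walk down from root: D -> G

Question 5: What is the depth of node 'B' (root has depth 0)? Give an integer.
Path from root to B: D -> B
Depth = number of edges = 1

Answer: 1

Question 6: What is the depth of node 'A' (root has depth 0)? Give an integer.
Path from root to A: D -> C -> A
Depth = number of edges = 2

Answer: 2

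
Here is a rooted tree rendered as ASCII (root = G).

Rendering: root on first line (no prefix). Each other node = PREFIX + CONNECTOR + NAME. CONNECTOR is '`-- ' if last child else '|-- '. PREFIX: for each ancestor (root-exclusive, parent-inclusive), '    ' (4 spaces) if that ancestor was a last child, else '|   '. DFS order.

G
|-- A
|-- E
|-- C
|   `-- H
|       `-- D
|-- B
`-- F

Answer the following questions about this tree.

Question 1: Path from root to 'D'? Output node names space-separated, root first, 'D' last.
Walk down from root: G -> C -> H -> D

Answer: G C H D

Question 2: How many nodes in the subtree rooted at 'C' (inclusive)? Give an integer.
Subtree rooted at C contains: C, D, H
Count = 3

Answer: 3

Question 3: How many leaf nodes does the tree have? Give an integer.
Leaves (nodes with no children): A, B, D, E, F

Answer: 5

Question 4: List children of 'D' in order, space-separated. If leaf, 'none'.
Answer: none

Derivation:
Node D's children (from adjacency): (leaf)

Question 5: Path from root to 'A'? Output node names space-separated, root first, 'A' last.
Answer: G A

Derivation:
Walk down from root: G -> A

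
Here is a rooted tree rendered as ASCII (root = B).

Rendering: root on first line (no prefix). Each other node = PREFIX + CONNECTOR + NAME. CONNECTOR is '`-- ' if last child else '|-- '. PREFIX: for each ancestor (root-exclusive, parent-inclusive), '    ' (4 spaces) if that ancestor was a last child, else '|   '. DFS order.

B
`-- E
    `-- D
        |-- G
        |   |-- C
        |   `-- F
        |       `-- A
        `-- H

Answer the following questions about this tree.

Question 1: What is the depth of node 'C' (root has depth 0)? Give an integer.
Answer: 4

Derivation:
Path from root to C: B -> E -> D -> G -> C
Depth = number of edges = 4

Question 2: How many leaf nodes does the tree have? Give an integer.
Answer: 3

Derivation:
Leaves (nodes with no children): A, C, H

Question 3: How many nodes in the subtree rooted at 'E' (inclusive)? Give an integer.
Subtree rooted at E contains: A, C, D, E, F, G, H
Count = 7

Answer: 7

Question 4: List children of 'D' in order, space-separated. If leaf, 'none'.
Answer: G H

Derivation:
Node D's children (from adjacency): G, H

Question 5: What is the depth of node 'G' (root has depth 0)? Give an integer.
Answer: 3

Derivation:
Path from root to G: B -> E -> D -> G
Depth = number of edges = 3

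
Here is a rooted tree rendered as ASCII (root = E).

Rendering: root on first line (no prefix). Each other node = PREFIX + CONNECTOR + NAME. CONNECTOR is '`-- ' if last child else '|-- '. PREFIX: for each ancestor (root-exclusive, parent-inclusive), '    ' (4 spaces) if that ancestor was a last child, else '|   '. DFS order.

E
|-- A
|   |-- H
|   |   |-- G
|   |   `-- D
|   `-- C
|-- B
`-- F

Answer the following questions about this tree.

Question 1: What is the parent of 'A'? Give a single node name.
Answer: E

Derivation:
Scan adjacency: A appears as child of E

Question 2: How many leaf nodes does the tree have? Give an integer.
Answer: 5

Derivation:
Leaves (nodes with no children): B, C, D, F, G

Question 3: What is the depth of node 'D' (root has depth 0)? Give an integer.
Answer: 3

Derivation:
Path from root to D: E -> A -> H -> D
Depth = number of edges = 3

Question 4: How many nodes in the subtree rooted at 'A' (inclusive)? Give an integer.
Subtree rooted at A contains: A, C, D, G, H
Count = 5

Answer: 5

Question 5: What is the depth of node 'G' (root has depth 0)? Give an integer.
Path from root to G: E -> A -> H -> G
Depth = number of edges = 3

Answer: 3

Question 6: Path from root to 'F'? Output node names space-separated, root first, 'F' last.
Answer: E F

Derivation:
Walk down from root: E -> F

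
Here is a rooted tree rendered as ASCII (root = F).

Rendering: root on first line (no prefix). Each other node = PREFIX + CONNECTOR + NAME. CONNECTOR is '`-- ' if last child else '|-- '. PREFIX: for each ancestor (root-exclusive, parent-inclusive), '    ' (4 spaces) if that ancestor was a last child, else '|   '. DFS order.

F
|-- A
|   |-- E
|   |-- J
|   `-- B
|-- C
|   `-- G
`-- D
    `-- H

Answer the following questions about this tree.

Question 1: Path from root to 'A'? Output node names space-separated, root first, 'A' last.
Walk down from root: F -> A

Answer: F A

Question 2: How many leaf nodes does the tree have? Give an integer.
Leaves (nodes with no children): B, E, G, H, J

Answer: 5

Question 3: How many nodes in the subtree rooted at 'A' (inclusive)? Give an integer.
Answer: 4

Derivation:
Subtree rooted at A contains: A, B, E, J
Count = 4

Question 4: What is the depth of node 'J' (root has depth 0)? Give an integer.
Answer: 2

Derivation:
Path from root to J: F -> A -> J
Depth = number of edges = 2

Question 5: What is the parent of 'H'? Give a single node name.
Answer: D

Derivation:
Scan adjacency: H appears as child of D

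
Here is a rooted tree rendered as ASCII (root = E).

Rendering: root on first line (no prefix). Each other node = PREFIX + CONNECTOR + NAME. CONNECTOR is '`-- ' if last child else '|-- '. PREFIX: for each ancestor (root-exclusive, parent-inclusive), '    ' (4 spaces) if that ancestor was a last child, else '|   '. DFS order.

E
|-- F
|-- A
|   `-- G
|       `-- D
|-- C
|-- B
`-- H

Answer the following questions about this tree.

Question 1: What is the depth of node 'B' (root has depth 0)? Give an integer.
Answer: 1

Derivation:
Path from root to B: E -> B
Depth = number of edges = 1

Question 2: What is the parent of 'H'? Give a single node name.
Answer: E

Derivation:
Scan adjacency: H appears as child of E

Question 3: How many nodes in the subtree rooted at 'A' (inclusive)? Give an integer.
Answer: 3

Derivation:
Subtree rooted at A contains: A, D, G
Count = 3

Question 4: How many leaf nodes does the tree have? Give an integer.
Leaves (nodes with no children): B, C, D, F, H

Answer: 5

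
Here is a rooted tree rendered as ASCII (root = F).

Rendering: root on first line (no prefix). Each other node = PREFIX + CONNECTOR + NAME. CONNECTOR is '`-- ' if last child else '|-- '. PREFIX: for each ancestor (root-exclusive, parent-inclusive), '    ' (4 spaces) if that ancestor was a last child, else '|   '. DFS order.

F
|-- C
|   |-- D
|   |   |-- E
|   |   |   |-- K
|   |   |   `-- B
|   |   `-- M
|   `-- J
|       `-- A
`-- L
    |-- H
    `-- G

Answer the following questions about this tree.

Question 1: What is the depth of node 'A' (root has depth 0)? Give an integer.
Answer: 3

Derivation:
Path from root to A: F -> C -> J -> A
Depth = number of edges = 3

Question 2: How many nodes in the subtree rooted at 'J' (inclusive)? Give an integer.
Answer: 2

Derivation:
Subtree rooted at J contains: A, J
Count = 2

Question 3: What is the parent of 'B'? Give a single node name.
Scan adjacency: B appears as child of E

Answer: E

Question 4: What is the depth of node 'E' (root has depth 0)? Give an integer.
Path from root to E: F -> C -> D -> E
Depth = number of edges = 3

Answer: 3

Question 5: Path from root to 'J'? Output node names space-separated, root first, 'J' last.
Walk down from root: F -> C -> J

Answer: F C J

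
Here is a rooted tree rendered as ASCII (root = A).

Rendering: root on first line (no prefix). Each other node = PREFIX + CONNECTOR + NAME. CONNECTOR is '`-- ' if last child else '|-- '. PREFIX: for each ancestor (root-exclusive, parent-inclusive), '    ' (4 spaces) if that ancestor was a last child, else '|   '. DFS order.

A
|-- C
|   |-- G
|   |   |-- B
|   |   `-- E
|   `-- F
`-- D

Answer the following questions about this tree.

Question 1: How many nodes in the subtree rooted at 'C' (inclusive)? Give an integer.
Answer: 5

Derivation:
Subtree rooted at C contains: B, C, E, F, G
Count = 5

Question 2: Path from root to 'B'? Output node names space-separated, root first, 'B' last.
Walk down from root: A -> C -> G -> B

Answer: A C G B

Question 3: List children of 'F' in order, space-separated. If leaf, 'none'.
Node F's children (from adjacency): (leaf)

Answer: none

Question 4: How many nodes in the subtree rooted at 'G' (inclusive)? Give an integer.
Subtree rooted at G contains: B, E, G
Count = 3

Answer: 3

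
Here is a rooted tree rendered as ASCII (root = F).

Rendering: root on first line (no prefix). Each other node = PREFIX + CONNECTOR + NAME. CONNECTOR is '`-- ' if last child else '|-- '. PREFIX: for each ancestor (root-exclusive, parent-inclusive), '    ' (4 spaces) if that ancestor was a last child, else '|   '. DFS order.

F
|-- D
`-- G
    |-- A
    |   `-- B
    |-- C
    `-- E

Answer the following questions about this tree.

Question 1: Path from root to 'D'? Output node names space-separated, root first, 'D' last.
Walk down from root: F -> D

Answer: F D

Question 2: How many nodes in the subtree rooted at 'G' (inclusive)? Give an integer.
Subtree rooted at G contains: A, B, C, E, G
Count = 5

Answer: 5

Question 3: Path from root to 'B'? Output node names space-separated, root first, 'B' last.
Walk down from root: F -> G -> A -> B

Answer: F G A B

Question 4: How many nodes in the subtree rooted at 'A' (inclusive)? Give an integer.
Answer: 2

Derivation:
Subtree rooted at A contains: A, B
Count = 2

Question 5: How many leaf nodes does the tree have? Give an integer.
Answer: 4

Derivation:
Leaves (nodes with no children): B, C, D, E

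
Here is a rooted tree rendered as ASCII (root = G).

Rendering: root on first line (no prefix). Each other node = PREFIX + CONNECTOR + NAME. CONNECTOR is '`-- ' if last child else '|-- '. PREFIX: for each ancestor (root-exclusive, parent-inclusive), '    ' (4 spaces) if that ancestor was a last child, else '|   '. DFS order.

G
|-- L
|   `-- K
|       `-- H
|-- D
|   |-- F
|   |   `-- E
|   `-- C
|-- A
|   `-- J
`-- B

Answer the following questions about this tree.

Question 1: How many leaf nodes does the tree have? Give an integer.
Leaves (nodes with no children): B, C, E, H, J

Answer: 5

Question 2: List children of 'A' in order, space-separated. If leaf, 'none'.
Answer: J

Derivation:
Node A's children (from adjacency): J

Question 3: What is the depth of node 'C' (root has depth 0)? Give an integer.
Path from root to C: G -> D -> C
Depth = number of edges = 2

Answer: 2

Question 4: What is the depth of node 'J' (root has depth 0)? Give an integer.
Answer: 2

Derivation:
Path from root to J: G -> A -> J
Depth = number of edges = 2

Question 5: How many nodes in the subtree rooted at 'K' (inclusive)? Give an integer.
Answer: 2

Derivation:
Subtree rooted at K contains: H, K
Count = 2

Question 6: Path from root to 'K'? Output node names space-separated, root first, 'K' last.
Answer: G L K

Derivation:
Walk down from root: G -> L -> K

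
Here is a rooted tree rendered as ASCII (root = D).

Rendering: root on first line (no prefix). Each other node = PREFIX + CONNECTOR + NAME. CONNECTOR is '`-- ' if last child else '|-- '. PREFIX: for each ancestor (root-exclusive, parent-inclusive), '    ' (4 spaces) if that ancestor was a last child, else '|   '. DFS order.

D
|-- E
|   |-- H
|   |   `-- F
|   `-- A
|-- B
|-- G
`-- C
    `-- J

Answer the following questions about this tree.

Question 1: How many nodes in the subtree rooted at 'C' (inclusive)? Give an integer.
Subtree rooted at C contains: C, J
Count = 2

Answer: 2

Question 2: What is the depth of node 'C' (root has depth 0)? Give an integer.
Path from root to C: D -> C
Depth = number of edges = 1

Answer: 1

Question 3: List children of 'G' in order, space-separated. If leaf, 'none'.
Answer: none

Derivation:
Node G's children (from adjacency): (leaf)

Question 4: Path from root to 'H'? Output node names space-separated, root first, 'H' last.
Walk down from root: D -> E -> H

Answer: D E H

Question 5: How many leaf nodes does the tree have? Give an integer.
Answer: 5

Derivation:
Leaves (nodes with no children): A, B, F, G, J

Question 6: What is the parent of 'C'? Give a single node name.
Answer: D

Derivation:
Scan adjacency: C appears as child of D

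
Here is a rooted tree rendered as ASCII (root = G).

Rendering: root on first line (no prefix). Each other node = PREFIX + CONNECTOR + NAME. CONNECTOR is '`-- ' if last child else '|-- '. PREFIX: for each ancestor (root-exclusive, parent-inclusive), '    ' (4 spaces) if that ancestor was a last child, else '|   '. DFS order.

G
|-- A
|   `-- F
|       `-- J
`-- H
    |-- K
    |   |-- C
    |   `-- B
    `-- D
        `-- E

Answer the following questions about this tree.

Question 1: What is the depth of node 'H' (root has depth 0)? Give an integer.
Answer: 1

Derivation:
Path from root to H: G -> H
Depth = number of edges = 1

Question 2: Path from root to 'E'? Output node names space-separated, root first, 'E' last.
Walk down from root: G -> H -> D -> E

Answer: G H D E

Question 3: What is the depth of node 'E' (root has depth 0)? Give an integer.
Answer: 3

Derivation:
Path from root to E: G -> H -> D -> E
Depth = number of edges = 3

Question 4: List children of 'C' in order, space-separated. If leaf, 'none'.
Answer: none

Derivation:
Node C's children (from adjacency): (leaf)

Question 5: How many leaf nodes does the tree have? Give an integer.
Leaves (nodes with no children): B, C, E, J

Answer: 4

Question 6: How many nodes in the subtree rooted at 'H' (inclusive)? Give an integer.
Answer: 6

Derivation:
Subtree rooted at H contains: B, C, D, E, H, K
Count = 6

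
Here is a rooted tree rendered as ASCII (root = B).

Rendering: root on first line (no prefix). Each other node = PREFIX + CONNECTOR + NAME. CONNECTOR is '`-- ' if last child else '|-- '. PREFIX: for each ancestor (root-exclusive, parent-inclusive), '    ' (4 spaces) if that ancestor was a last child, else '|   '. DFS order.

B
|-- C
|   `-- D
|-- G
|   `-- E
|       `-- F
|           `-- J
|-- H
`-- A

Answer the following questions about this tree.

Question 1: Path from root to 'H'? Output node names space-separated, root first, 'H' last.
Walk down from root: B -> H

Answer: B H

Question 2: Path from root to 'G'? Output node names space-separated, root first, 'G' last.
Walk down from root: B -> G

Answer: B G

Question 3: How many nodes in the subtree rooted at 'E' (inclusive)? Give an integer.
Answer: 3

Derivation:
Subtree rooted at E contains: E, F, J
Count = 3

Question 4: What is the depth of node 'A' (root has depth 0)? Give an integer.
Path from root to A: B -> A
Depth = number of edges = 1

Answer: 1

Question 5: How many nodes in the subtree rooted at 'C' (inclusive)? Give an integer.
Answer: 2

Derivation:
Subtree rooted at C contains: C, D
Count = 2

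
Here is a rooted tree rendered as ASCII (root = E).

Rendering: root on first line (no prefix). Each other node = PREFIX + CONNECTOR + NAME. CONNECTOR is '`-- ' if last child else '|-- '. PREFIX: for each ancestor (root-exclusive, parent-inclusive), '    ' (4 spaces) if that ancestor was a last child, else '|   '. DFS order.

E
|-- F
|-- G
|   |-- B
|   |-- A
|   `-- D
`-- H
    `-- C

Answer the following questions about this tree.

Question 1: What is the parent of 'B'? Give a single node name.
Answer: G

Derivation:
Scan adjacency: B appears as child of G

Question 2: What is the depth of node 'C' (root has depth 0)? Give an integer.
Answer: 2

Derivation:
Path from root to C: E -> H -> C
Depth = number of edges = 2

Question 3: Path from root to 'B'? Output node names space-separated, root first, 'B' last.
Walk down from root: E -> G -> B

Answer: E G B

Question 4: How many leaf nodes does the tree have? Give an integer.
Answer: 5

Derivation:
Leaves (nodes with no children): A, B, C, D, F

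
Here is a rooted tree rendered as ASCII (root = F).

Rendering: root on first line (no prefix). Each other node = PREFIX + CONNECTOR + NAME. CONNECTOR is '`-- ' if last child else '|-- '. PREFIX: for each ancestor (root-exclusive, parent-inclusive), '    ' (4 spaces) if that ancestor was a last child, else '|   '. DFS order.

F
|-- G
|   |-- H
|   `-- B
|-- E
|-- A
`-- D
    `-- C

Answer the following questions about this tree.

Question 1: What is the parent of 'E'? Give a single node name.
Answer: F

Derivation:
Scan adjacency: E appears as child of F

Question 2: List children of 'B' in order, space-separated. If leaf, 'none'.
Node B's children (from adjacency): (leaf)

Answer: none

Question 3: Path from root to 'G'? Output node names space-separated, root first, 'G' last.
Walk down from root: F -> G

Answer: F G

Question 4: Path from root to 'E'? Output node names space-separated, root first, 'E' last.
Walk down from root: F -> E

Answer: F E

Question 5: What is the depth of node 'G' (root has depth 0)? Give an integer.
Path from root to G: F -> G
Depth = number of edges = 1

Answer: 1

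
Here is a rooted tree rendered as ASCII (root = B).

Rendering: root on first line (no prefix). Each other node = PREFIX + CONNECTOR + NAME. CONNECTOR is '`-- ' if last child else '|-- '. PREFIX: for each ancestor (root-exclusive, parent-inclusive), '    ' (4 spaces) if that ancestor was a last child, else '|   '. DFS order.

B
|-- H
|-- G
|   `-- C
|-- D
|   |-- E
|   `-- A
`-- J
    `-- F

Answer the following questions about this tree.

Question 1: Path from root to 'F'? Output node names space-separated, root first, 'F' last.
Walk down from root: B -> J -> F

Answer: B J F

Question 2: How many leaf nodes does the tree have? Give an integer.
Answer: 5

Derivation:
Leaves (nodes with no children): A, C, E, F, H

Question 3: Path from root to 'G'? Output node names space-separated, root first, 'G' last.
Answer: B G

Derivation:
Walk down from root: B -> G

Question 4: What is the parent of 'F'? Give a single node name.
Scan adjacency: F appears as child of J

Answer: J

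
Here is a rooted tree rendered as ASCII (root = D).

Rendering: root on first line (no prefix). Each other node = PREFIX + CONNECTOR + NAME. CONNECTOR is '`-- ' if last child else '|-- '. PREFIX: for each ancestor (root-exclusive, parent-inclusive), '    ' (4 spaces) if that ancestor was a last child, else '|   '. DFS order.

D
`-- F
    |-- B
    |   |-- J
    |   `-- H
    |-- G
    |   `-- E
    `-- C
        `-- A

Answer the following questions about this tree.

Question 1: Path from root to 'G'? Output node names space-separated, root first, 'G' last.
Answer: D F G

Derivation:
Walk down from root: D -> F -> G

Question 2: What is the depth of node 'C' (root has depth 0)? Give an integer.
Answer: 2

Derivation:
Path from root to C: D -> F -> C
Depth = number of edges = 2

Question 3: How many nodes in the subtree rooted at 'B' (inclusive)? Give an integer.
Answer: 3

Derivation:
Subtree rooted at B contains: B, H, J
Count = 3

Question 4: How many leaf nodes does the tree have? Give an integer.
Answer: 4

Derivation:
Leaves (nodes with no children): A, E, H, J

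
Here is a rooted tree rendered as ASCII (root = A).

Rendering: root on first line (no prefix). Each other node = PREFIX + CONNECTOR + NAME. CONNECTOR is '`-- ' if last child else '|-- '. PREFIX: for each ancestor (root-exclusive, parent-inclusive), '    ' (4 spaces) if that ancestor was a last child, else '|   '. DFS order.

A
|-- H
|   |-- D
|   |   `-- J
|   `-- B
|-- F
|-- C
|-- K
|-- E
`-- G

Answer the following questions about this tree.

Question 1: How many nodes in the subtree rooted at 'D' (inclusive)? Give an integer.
Answer: 2

Derivation:
Subtree rooted at D contains: D, J
Count = 2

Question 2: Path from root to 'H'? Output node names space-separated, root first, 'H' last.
Answer: A H

Derivation:
Walk down from root: A -> H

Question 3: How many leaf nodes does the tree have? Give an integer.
Leaves (nodes with no children): B, C, E, F, G, J, K

Answer: 7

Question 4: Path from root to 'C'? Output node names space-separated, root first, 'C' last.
Walk down from root: A -> C

Answer: A C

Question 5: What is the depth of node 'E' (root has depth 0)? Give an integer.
Path from root to E: A -> E
Depth = number of edges = 1

Answer: 1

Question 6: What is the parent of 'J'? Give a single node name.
Scan adjacency: J appears as child of D

Answer: D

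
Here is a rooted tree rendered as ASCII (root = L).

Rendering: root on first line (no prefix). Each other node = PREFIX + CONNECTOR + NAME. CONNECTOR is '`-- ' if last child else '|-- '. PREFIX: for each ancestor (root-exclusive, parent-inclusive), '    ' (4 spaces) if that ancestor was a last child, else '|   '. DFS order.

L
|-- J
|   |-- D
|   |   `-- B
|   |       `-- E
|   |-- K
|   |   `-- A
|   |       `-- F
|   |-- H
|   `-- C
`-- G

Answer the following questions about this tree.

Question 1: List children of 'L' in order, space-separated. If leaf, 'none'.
Node L's children (from adjacency): J, G

Answer: J G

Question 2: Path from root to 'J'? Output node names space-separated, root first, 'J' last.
Walk down from root: L -> J

Answer: L J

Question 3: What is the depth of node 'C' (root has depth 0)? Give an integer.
Answer: 2

Derivation:
Path from root to C: L -> J -> C
Depth = number of edges = 2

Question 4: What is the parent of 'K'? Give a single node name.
Answer: J

Derivation:
Scan adjacency: K appears as child of J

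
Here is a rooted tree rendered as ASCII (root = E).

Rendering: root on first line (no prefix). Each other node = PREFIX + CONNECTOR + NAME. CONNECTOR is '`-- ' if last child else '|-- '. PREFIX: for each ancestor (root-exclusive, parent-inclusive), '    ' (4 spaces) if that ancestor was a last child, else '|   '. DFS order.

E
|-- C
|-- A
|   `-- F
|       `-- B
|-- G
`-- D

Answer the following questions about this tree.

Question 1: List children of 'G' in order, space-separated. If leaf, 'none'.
Node G's children (from adjacency): (leaf)

Answer: none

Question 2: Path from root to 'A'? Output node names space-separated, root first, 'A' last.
Walk down from root: E -> A

Answer: E A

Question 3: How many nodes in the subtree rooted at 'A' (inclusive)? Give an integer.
Subtree rooted at A contains: A, B, F
Count = 3

Answer: 3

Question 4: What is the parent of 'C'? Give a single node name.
Scan adjacency: C appears as child of E

Answer: E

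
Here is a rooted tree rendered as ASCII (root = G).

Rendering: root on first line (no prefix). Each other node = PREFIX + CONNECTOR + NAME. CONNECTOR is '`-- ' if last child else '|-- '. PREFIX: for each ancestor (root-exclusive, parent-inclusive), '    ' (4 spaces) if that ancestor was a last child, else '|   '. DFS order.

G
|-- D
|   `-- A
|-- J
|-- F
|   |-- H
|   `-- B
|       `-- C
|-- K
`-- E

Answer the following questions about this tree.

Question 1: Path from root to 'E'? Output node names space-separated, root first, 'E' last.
Answer: G E

Derivation:
Walk down from root: G -> E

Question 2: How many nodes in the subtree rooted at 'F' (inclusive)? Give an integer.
Subtree rooted at F contains: B, C, F, H
Count = 4

Answer: 4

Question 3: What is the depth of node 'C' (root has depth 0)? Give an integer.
Path from root to C: G -> F -> B -> C
Depth = number of edges = 3

Answer: 3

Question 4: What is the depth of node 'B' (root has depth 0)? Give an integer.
Answer: 2

Derivation:
Path from root to B: G -> F -> B
Depth = number of edges = 2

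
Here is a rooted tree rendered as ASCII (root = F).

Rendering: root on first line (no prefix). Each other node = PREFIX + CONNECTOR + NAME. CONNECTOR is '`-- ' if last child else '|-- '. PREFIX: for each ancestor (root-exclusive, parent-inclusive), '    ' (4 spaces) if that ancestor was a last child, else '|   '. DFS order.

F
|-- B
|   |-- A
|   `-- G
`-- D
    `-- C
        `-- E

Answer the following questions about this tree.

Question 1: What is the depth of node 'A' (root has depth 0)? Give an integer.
Path from root to A: F -> B -> A
Depth = number of edges = 2

Answer: 2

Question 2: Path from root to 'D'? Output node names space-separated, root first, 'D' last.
Answer: F D

Derivation:
Walk down from root: F -> D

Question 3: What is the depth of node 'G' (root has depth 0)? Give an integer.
Answer: 2

Derivation:
Path from root to G: F -> B -> G
Depth = number of edges = 2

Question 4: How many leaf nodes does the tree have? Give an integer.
Answer: 3

Derivation:
Leaves (nodes with no children): A, E, G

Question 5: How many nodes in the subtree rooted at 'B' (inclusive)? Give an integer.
Subtree rooted at B contains: A, B, G
Count = 3

Answer: 3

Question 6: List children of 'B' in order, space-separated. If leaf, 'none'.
Answer: A G

Derivation:
Node B's children (from adjacency): A, G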